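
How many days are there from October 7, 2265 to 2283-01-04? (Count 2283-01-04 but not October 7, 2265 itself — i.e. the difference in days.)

Oct 7, 2265 → Oct 7, 2266: 365 days.
Oct 7, 2266 → Oct 7, 2267: 365 days.
Oct 7, 2267 → Oct 7, 2268: 366 days (Feb 29, 2268 is in that span).
Oct 7, 2268 → Oct 7, 2269: 365 days.
Oct 7, 2269 → Oct 7, 2270: 365 days.
Oct 7, 2270 → Oct 7, 2271: 365 days.
Oct 7, 2271 → Oct 7, 2272: 366 days (Feb 29, 2272 is in that span).
Oct 7, 2272 → Oct 7, 2273: 365 days.
Oct 7, 2273 → Oct 7, 2274: 365 days.
Oct 7, 2274 → Oct 7, 2275: 365 days.
Oct 7, 2275 → Oct 7, 2276: 366 days (Feb 29, 2276 is in that span).
Oct 7, 2276 → Oct 7, 2277: 365 days.
Oct 7, 2277 → Oct 7, 2278: 365 days.
Oct 7, 2278 → Oct 7, 2279: 365 days.
Oct 7, 2279 → Oct 7, 2280: 366 days (Feb 29, 2280 is in that span).
Oct 7, 2280 → Oct 7, 2281: 365 days.
Oct 7, 2281 → Oct 7, 2282: 365 days.
Oct 7, 2282 → Nov 7, 2282: 31 days (October has 31).
Nov 7, 2282 → Dec 7, 2282: 30 days (November has 30).
Dec 7, 2282 → Jan 4, 2283: 28 days.
Total: 6298 days.

6298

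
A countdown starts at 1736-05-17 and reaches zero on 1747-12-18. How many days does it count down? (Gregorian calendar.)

May 17, 1736 → May 17, 1737: 365 days.
May 17, 1737 → May 17, 1738: 365 days.
May 17, 1738 → May 17, 1739: 365 days.
May 17, 1739 → May 17, 1740: 366 days (Feb 29, 1740 is in that span).
May 17, 1740 → May 17, 1741: 365 days.
May 17, 1741 → May 17, 1742: 365 days.
May 17, 1742 → May 17, 1743: 365 days.
May 17, 1743 → May 17, 1744: 366 days (Feb 29, 1744 is in that span).
May 17, 1744 → May 17, 1745: 365 days.
May 17, 1745 → May 17, 1746: 365 days.
May 17, 1746 → May 17, 1747: 365 days.
May 17, 1747 → Jun 17, 1747: 31 days (May has 31).
Jun 17, 1747 → Jul 17, 1747: 30 days (June has 30).
Jul 17, 1747 → Aug 17, 1747: 31 days (July has 31).
Aug 17, 1747 → Sep 17, 1747: 31 days (August has 31).
Sep 17, 1747 → Oct 17, 1747: 30 days (September has 30).
Oct 17, 1747 → Nov 17, 1747: 31 days (October has 31).
Nov 17, 1747 → Dec 17, 1747: 30 days (November has 30).
Dec 17, 1747 → Dec 18, 1747: 1 days.
Total: 4232 days.

4232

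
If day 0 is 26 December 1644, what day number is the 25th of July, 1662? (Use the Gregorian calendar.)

6420

Dec 26, 1644 → Dec 26, 1645: 365 days.
Dec 26, 1645 → Dec 26, 1646: 365 days.
Dec 26, 1646 → Dec 26, 1647: 365 days.
Dec 26, 1647 → Dec 26, 1648: 366 days (Feb 29, 1648 is in that span).
Dec 26, 1648 → Dec 26, 1649: 365 days.
Dec 26, 1649 → Dec 26, 1650: 365 days.
Dec 26, 1650 → Dec 26, 1651: 365 days.
Dec 26, 1651 → Dec 26, 1652: 366 days (Feb 29, 1652 is in that span).
Dec 26, 1652 → Dec 26, 1653: 365 days.
Dec 26, 1653 → Dec 26, 1654: 365 days.
Dec 26, 1654 → Dec 26, 1655: 365 days.
Dec 26, 1655 → Dec 26, 1656: 366 days (Feb 29, 1656 is in that span).
Dec 26, 1656 → Dec 26, 1657: 365 days.
Dec 26, 1657 → Dec 26, 1658: 365 days.
Dec 26, 1658 → Dec 26, 1659: 365 days.
Dec 26, 1659 → Dec 26, 1660: 366 days (Feb 29, 1660 is in that span).
Dec 26, 1660 → Dec 26, 1661: 365 days.
Dec 26, 1661 → Jan 26, 1662: 31 days (December has 31).
Jan 26, 1662 → Feb 26, 1662: 31 days (January has 31).
Feb 26, 1662 → Mar 26, 1662: 28 days (February has 28).
Mar 26, 1662 → Apr 26, 1662: 31 days (March has 31).
Apr 26, 1662 → May 26, 1662: 30 days (April has 30).
May 26, 1662 → Jun 26, 1662: 31 days (May has 31).
Jun 26, 1662 → Jul 25, 1662: 29 days.
Total: 6420 days.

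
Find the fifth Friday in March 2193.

March 1, 2193 is a Friday.
The first Friday is therefore March 1 (same day).
The fifth Friday is 1 + 4×7 = March 29.

March 29, 2193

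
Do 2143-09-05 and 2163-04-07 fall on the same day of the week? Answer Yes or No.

From Sep 5, 2143 to Apr 7, 2163 is 7154 days.
7154 mod 7 = 0, so they are the same weekday.
(Sep 5, 2143 is a Thursday; Apr 7, 2163 is a Thursday.)

Yes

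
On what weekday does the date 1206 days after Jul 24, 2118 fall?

Jul 24, 2118 is a Sunday.
1206 mod 7 = 2, so 1206 days after a Sunday is Sunday + 2 = Tuesday.

Tuesday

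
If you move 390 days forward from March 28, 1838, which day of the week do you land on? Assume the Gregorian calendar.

Mar 28, 1838 is a Wednesday.
390 mod 7 = 5, so 390 days after a Wednesday is Wednesday + 5 = Monday.

Monday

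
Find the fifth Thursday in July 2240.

July 1, 2240 is a Wednesday.
The first Thursday is therefore July 2 (1 days later).
The fifth Thursday is 2 + 4×7 = July 30.

July 30, 2240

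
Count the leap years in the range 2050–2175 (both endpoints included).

Multiples of 4 in [2050,2175]: 31.
Of those, multiples of 100: 1 (not leap unless ÷400).
Multiples of 400: 0.
Leap years = 31 − 1 + 0 = 30.

30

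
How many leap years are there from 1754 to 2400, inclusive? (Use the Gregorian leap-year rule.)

157

Multiples of 4 in [1754,2400]: 162.
Of those, multiples of 100: 7 (not leap unless ÷400).
Multiples of 400: 2.
Leap years = 162 − 7 + 2 = 157.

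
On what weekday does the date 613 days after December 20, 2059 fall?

First find the weekday of Dec 20, 2059. Doomsday rule: the anchor day for the 2000s is Tuesday. For year 59: 59÷12 = 4 r 11, and 11÷4 = 2, so 4+11+2 = 17.
Tuesday + 17 ≡ Friday — that's 2059's doomsday.
In December the doomsday date is Dec 12.
Dec 20 is 8 days after Dec 12; 8 mod 7 = 1, so Friday + 1 = Saturday.
613 mod 7 = 4, so 613 days after a Saturday is Saturday + 4 = Wednesday.

Wednesday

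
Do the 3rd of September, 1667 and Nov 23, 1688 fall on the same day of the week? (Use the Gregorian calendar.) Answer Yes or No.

From Sep 3, 1667 to Nov 23, 1688 is 7752 days.
7752 mod 7 = 3, so they are different weekdays.
(Sep 3, 1667 is a Saturday; Nov 23, 1688 is a Tuesday.)

No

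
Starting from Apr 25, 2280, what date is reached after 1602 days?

September 13, 2284

+365 (one year) → Apr 25, 2281 (1237 left).
+365 (one year) → Apr 25, 2282 (872 left).
+365 (one year) → Apr 25, 2283 (507 left).
+366 (one year; includes Feb 29, 2284) → Apr 25, 2284 (141 left).
Apr has 30 days: +6 → May 1, 2284 (135 left).
May has 31 days: +31 → Jun 1, 2284 (104 left).
Jun has 30 days: +30 → Jul 1, 2284 (74 left).
Jul has 31 days: +31 → Aug 1, 2284 (43 left).
Aug has 31 days: +31 → Sep 1, 2284 (12 left).
+12 → Sep 13, 2284.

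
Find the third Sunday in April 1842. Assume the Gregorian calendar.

April 1, 1842 is a Friday.
The first Sunday is therefore April 3 (2 days later).
The third Sunday is 3 + 2×7 = April 17.

April 17, 1842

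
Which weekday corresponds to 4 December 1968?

Wednesday

January 1, 1968 is a Monday.
Jan 1, 1968 → Feb 1, 1968: 31 days (January has 31).
Feb 1, 1968 → Mar 1, 1968: 29 days (February has 29).
Mar 1, 1968 → Apr 1, 1968: 31 days (March has 31).
Apr 1, 1968 → May 1, 1968: 30 days (April has 30).
May 1, 1968 → Jun 1, 1968: 31 days (May has 31).
Jun 1, 1968 → Jul 1, 1968: 30 days (June has 30).
Jul 1, 1968 → Aug 1, 1968: 31 days (July has 31).
Aug 1, 1968 → Sep 1, 1968: 31 days (August has 31).
Sep 1, 1968 → Oct 1, 1968: 30 days (September has 30).
Oct 1, 1968 → Nov 1, 1968: 31 days (October has 31).
Nov 1, 1968 → Dec 1, 1968: 30 days (November has 30).
Dec 1, 1968 → Dec 4, 1968: 3 days.
Total: 338 days.
338 mod 7 = 2, so Monday + 2 = Wednesday.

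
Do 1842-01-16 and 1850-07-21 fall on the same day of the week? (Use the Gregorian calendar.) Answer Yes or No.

Yes

From Jan 16, 1842 to Jul 21, 1850 is 3108 days.
3108 mod 7 = 0, so they are the same weekday.
(Jan 16, 1842 is a Sunday; Jul 21, 1850 is a Sunday.)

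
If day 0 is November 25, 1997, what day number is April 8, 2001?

Nov 25, 1997 → Nov 25, 1998: 365 days.
Nov 25, 1998 → Nov 25, 1999: 365 days.
Nov 25, 1999 → Nov 25, 2000: 366 days (Feb 29, 2000 is in that span).
Nov 25, 2000 → Dec 25, 2000: 30 days (November has 30).
Dec 25, 2000 → Jan 25, 2001: 31 days (December has 31).
Jan 25, 2001 → Feb 25, 2001: 31 days (January has 31).
Feb 25, 2001 → Mar 25, 2001: 28 days (February has 28).
Mar 25, 2001 → Apr 8, 2001: 14 days.
Total: 1230 days.

1230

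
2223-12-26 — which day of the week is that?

Friday

Doomsday rule: the anchor day for the 2200s is Friday. For year 23: 23÷12 = 1 r 11, and 11÷4 = 2, so 1+11+2 = 14.
Friday + 14 ≡ Friday — that's 2223's doomsday.
In December the doomsday date is Dec 12.
Dec 26 is 14 days after Dec 12; 14 mod 7 = 0, so Friday + 0 = Friday.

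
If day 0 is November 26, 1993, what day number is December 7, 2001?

2933

Nov 26, 1993 → Nov 26, 1994: 365 days.
Nov 26, 1994 → Nov 26, 1995: 365 days.
Nov 26, 1995 → Nov 26, 1996: 366 days (Feb 29, 1996 is in that span).
Nov 26, 1996 → Nov 26, 1997: 365 days.
Nov 26, 1997 → Nov 26, 1998: 365 days.
Nov 26, 1998 → Nov 26, 1999: 365 days.
Nov 26, 1999 → Nov 26, 2000: 366 days (Feb 29, 2000 is in that span).
Nov 26, 2000 → Dec 26, 2000: 30 days (November has 30).
Dec 26, 2000 → Jan 26, 2001: 31 days (December has 31).
Jan 26, 2001 → Feb 26, 2001: 31 days (January has 31).
Feb 26, 2001 → Mar 26, 2001: 28 days (February has 28).
Mar 26, 2001 → Apr 26, 2001: 31 days (March has 31).
Apr 26, 2001 → May 26, 2001: 30 days (April has 30).
May 26, 2001 → Jun 26, 2001: 31 days (May has 31).
Jun 26, 2001 → Jul 26, 2001: 30 days (June has 30).
Jul 26, 2001 → Aug 26, 2001: 31 days (July has 31).
Aug 26, 2001 → Sep 26, 2001: 31 days (August has 31).
Sep 26, 2001 → Oct 26, 2001: 30 days (September has 30).
Oct 26, 2001 → Nov 26, 2001: 31 days (October has 31).
Nov 26, 2001 → Dec 7, 2001: 11 days.
Total: 2933 days.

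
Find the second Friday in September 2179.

September 10, 2179

September 1, 2179 is a Wednesday.
The first Friday is therefore September 3 (2 days later).
The second Friday is 3 + 1×7 = September 10.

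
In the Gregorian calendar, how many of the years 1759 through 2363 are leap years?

Multiples of 4 in [1759,2363]: 151.
Of those, multiples of 100: 6 (not leap unless ÷400).
Multiples of 400: 1.
Leap years = 151 − 6 + 1 = 146.

146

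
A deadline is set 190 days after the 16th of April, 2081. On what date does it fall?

Apr has 30 days: +15 → May 1, 2081 (175 left).
May has 31 days: +31 → Jun 1, 2081 (144 left).
Jun has 30 days: +30 → Jul 1, 2081 (114 left).
Jul has 31 days: +31 → Aug 1, 2081 (83 left).
Aug has 31 days: +31 → Sep 1, 2081 (52 left).
Sep has 30 days: +30 → Oct 1, 2081 (22 left).
+22 → Oct 23, 2081.

October 23, 2081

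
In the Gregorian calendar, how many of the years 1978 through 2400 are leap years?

Multiples of 4 in [1978,2400]: 106.
Of those, multiples of 100: 5 (not leap unless ÷400).
Multiples of 400: 2.
Leap years = 106 − 5 + 2 = 103.

103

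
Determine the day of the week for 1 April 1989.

January 1, 1989 is a Sunday.
Jan 1, 1989 → Feb 1, 1989: 31 days (January has 31).
Feb 1, 1989 → Mar 1, 1989: 28 days (February has 28).
Mar 1, 1989 → Apr 1, 1989: 31 days.
Total: 90 days.
90 mod 7 = 6, so Sunday + 6 = Saturday.

Saturday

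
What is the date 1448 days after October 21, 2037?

October 8, 2041

+365 (one year) → Oct 21, 2038 (1083 left).
+365 (one year) → Oct 21, 2039 (718 left).
+366 (one year; includes Feb 29, 2040) → Oct 21, 2040 (352 left).
Oct has 31 days: +11 → Nov 1, 2040 (341 left).
Nov has 30 days: +30 → Dec 1, 2040 (311 left).
Dec has 31 days: +31 → Jan 1, 2041 (280 left).
Jan has 31 days: +31 → Feb 1, 2041 (249 left).
Feb has 28 days: +28 → Mar 1, 2041 (221 left).
Mar has 31 days: +31 → Apr 1, 2041 (190 left).
Apr has 30 days: +30 → May 1, 2041 (160 left).
May has 31 days: +31 → Jun 1, 2041 (129 left).
Jun has 30 days: +30 → Jul 1, 2041 (99 left).
Jul has 31 days: +31 → Aug 1, 2041 (68 left).
Aug has 31 days: +31 → Sep 1, 2041 (37 left).
Sep has 30 days: +30 → Oct 1, 2041 (7 left).
+7 → Oct 8, 2041.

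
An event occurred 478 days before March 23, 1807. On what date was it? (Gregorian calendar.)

−365 (one year) → Mar 23, 1806 (113 left).
−23 → Feb 28, 1806 (end of Feb, 28 days; 90 left).
−28 → Jan 31, 1806 (end of Jan, 31 days; 62 left).
−31 → Dec 31, 1805 (end of Dec, 31 days; 31 left).
−31 → Nov 30, 1805 (end of Nov, 30 days; 0 left).

November 30, 1805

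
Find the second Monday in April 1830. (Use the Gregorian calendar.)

April 1, 1830 is a Thursday.
The first Monday is therefore April 5 (4 days later).
The second Monday is 5 + 1×7 = April 12.

April 12, 1830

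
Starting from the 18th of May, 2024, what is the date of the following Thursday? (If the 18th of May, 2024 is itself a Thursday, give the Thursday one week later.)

May 23, 2024

May 18, 2024 is a Saturday.
From Saturday to the next Thursday is 5 days.
May 18, 2024 + 5 = May 23, 2024.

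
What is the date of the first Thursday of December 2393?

December 1, 2393 is a Wednesday.
The first Thursday is therefore December 2 (1 days later).

December 2, 2393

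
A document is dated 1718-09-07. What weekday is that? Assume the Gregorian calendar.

Wednesday

Doomsday rule: the anchor day for the 1700s is Sunday. For year 18: 18÷12 = 1 r 6, and 6÷4 = 1, so 1+6+1 = 8.
Sunday + 8 ≡ Monday — that's 1718's doomsday.
In September the doomsday date is Sep 5.
Sep 7 is 2 days after Sep 5; 2 mod 7 = 2, so Monday + 2 = Wednesday.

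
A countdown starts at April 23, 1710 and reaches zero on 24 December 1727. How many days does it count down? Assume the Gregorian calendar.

Apr 23, 1710 → Apr 23, 1711: 365 days.
Apr 23, 1711 → Apr 23, 1712: 366 days (Feb 29, 1712 is in that span).
Apr 23, 1712 → Apr 23, 1713: 365 days.
Apr 23, 1713 → Apr 23, 1714: 365 days.
Apr 23, 1714 → Apr 23, 1715: 365 days.
Apr 23, 1715 → Apr 23, 1716: 366 days (Feb 29, 1716 is in that span).
Apr 23, 1716 → Apr 23, 1717: 365 days.
Apr 23, 1717 → Apr 23, 1718: 365 days.
Apr 23, 1718 → Apr 23, 1719: 365 days.
Apr 23, 1719 → Apr 23, 1720: 366 days (Feb 29, 1720 is in that span).
Apr 23, 1720 → Apr 23, 1721: 365 days.
Apr 23, 1721 → Apr 23, 1722: 365 days.
Apr 23, 1722 → Apr 23, 1723: 365 days.
Apr 23, 1723 → Apr 23, 1724: 366 days (Feb 29, 1724 is in that span).
Apr 23, 1724 → Apr 23, 1725: 365 days.
Apr 23, 1725 → Apr 23, 1726: 365 days.
Apr 23, 1726 → Apr 23, 1727: 365 days.
Apr 23, 1727 → May 23, 1727: 30 days (April has 30).
May 23, 1727 → Jun 23, 1727: 31 days (May has 31).
Jun 23, 1727 → Jul 23, 1727: 30 days (June has 30).
Jul 23, 1727 → Aug 23, 1727: 31 days (July has 31).
Aug 23, 1727 → Sep 23, 1727: 31 days (August has 31).
Sep 23, 1727 → Oct 23, 1727: 30 days (September has 30).
Oct 23, 1727 → Nov 23, 1727: 31 days (October has 31).
Nov 23, 1727 → Dec 23, 1727: 30 days (November has 30).
Dec 23, 1727 → Dec 24, 1727: 1 days.
Total: 6454 days.

6454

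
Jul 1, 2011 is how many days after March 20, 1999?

4486

Mar 20, 1999 → Mar 20, 2000: 366 days (Feb 29, 2000 is in that span).
Mar 20, 2000 → Mar 20, 2001: 365 days.
Mar 20, 2001 → Mar 20, 2002: 365 days.
Mar 20, 2002 → Mar 20, 2003: 365 days.
Mar 20, 2003 → Mar 20, 2004: 366 days (Feb 29, 2004 is in that span).
Mar 20, 2004 → Mar 20, 2005: 365 days.
Mar 20, 2005 → Mar 20, 2006: 365 days.
Mar 20, 2006 → Mar 20, 2007: 365 days.
Mar 20, 2007 → Mar 20, 2008: 366 days (Feb 29, 2008 is in that span).
Mar 20, 2008 → Mar 20, 2009: 365 days.
Mar 20, 2009 → Mar 20, 2010: 365 days.
Mar 20, 2010 → Mar 20, 2011: 365 days.
Mar 20, 2011 → Apr 20, 2011: 31 days (March has 31).
Apr 20, 2011 → May 20, 2011: 30 days (April has 30).
May 20, 2011 → Jun 20, 2011: 31 days (May has 31).
Jun 20, 2011 → Jul 1, 2011: 11 days.
Total: 4486 days.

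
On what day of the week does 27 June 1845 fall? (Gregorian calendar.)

Friday

Doomsday rule: the anchor day for the 1800s is Friday. For year 45: 45÷12 = 3 r 9, and 9÷4 = 2, so 3+9+2 = 14.
Friday + 14 ≡ Friday — that's 1845's doomsday.
In June the doomsday date is Jun 6.
Jun 27 is 21 days after Jun 6; 21 mod 7 = 0, so Friday + 0 = Friday.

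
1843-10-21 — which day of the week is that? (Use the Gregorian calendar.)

Saturday

Doomsday rule: the anchor day for the 1800s is Friday. For year 43: 43÷12 = 3 r 7, and 7÷4 = 1, so 3+7+1 = 11.
Friday + 11 ≡ Tuesday — that's 1843's doomsday.
In October the doomsday date is Oct 10.
Oct 21 is 11 days after Oct 10; 11 mod 7 = 4, so Tuesday + 4 = Saturday.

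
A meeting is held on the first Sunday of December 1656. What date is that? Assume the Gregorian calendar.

December 3, 1656

December 1, 1656 is a Friday.
The first Sunday is therefore December 3 (2 days later).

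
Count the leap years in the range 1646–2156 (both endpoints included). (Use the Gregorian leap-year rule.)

Multiples of 4 in [1646,2156]: 128.
Of those, multiples of 100: 5 (not leap unless ÷400).
Multiples of 400: 1.
Leap years = 128 − 5 + 1 = 124.

124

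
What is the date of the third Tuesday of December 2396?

December 17, 2396

December 1, 2396 is a Sunday.
The first Tuesday is therefore December 3 (2 days later).
The third Tuesday is 3 + 2×7 = December 17.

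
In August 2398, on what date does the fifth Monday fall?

August 31, 2398

August 1, 2398 is a Saturday.
The first Monday is therefore August 3 (2 days later).
The fifth Monday is 3 + 4×7 = August 31.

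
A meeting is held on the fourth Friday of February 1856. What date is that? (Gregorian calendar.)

February 22, 1856

February 1, 1856 is a Friday.
The first Friday is therefore February 1 (same day).
The fourth Friday is 1 + 3×7 = February 22.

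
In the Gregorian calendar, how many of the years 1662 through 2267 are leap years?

Multiples of 4 in [1662,2267]: 151.
Of those, multiples of 100: 6 (not leap unless ÷400).
Multiples of 400: 1.
Leap years = 151 − 6 + 1 = 146.

146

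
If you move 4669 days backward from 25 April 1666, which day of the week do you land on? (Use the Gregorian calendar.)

Apr 25, 1666 is a Sunday.
4669 mod 7 = 0, so 4669 days before a Sunday is Sunday − 0 = Sunday.

Sunday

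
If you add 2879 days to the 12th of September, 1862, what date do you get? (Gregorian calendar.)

+365 (one year) → Sep 12, 1863 (2514 left).
+366 (one year; includes Feb 29, 1864) → Sep 12, 1864 (2148 left).
+365 (one year) → Sep 12, 1865 (1783 left).
+365 (one year) → Sep 12, 1866 (1418 left).
+365 (one year) → Sep 12, 1867 (1053 left).
+366 (one year; includes Feb 29, 1868) → Sep 12, 1868 (687 left).
+365 (one year) → Sep 12, 1869 (322 left).
Sep has 30 days: +19 → Oct 1, 1869 (303 left).
Oct has 31 days: +31 → Nov 1, 1869 (272 left).
Nov has 30 days: +30 → Dec 1, 1869 (242 left).
Dec has 31 days: +31 → Jan 1, 1870 (211 left).
Jan has 31 days: +31 → Feb 1, 1870 (180 left).
Feb has 28 days: +28 → Mar 1, 1870 (152 left).
Mar has 31 days: +31 → Apr 1, 1870 (121 left).
Apr has 30 days: +30 → May 1, 1870 (91 left).
May has 31 days: +31 → Jun 1, 1870 (60 left).
Jun has 30 days: +30 → Jul 1, 1870 (30 left).
+30 → Jul 31, 1870.

July 31, 1870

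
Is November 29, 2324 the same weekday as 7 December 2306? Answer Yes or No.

From Dec 7, 2306 to Nov 29, 2324 is 6567 days.
6567 mod 7 = 1, so they are different weekdays.
(Dec 7, 2306 is a Friday; Nov 29, 2324 is a Saturday.)

No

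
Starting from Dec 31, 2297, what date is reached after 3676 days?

January 25, 2308

+365 (one year) → Dec 31, 2298 (3311 left).
+365 (one year) → Dec 31, 2299 (2946 left).
+365 (one year) → Dec 31, 2300 (2581 left).
+365 (one year) → Dec 31, 2301 (2216 left).
+365 (one year) → Dec 31, 2302 (1851 left).
+365 (one year) → Dec 31, 2303 (1486 left).
+366 (one year; includes Feb 29, 2304) → Dec 31, 2304 (1120 left).
+365 (one year) → Dec 31, 2305 (755 left).
+365 (one year) → Dec 31, 2306 (390 left).
Dec has 31 days: +1 → Jan 1, 2307 (389 left).
Jan has 31 days: +31 → Feb 1, 2307 (358 left).
Feb has 28 days: +28 → Mar 1, 2307 (330 left).
Mar has 31 days: +31 → Apr 1, 2307 (299 left).
Apr has 30 days: +30 → May 1, 2307 (269 left).
May has 31 days: +31 → Jun 1, 2307 (238 left).
Jun has 30 days: +30 → Jul 1, 2307 (208 left).
Jul has 31 days: +31 → Aug 1, 2307 (177 left).
Aug has 31 days: +31 → Sep 1, 2307 (146 left).
Sep has 30 days: +30 → Oct 1, 2307 (116 left).
Oct has 31 days: +31 → Nov 1, 2307 (85 left).
Nov has 30 days: +30 → Dec 1, 2307 (55 left).
Dec has 31 days: +31 → Jan 1, 2308 (24 left).
+24 → Jan 25, 2308.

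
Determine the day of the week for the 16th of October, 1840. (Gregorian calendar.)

Doomsday rule: the anchor day for the 1800s is Friday. For year 40: 40÷12 = 3 r 4, and 4÷4 = 1, so 3+4+1 = 8.
Friday + 8 ≡ Saturday — that's 1840's doomsday.
In October the doomsday date is Oct 10.
Oct 16 is 6 days after Oct 10; 6 mod 7 = 6, so Saturday + 6 = Friday.

Friday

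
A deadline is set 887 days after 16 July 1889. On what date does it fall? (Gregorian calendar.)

+365 (one year) → Jul 16, 1890 (522 left).
+365 (one year) → Jul 16, 1891 (157 left).
Jul has 31 days: +16 → Aug 1, 1891 (141 left).
Aug has 31 days: +31 → Sep 1, 1891 (110 left).
Sep has 30 days: +30 → Oct 1, 1891 (80 left).
Oct has 31 days: +31 → Nov 1, 1891 (49 left).
Nov has 30 days: +30 → Dec 1, 1891 (19 left).
+19 → Dec 20, 1891.

December 20, 1891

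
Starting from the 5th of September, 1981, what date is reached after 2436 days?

+365 (one year) → Sep 5, 1982 (2071 left).
+365 (one year) → Sep 5, 1983 (1706 left).
+366 (one year; includes Feb 29, 1984) → Sep 5, 1984 (1340 left).
+365 (one year) → Sep 5, 1985 (975 left).
+365 (one year) → Sep 5, 1986 (610 left).
+365 (one year) → Sep 5, 1987 (245 left).
Sep has 30 days: +26 → Oct 1, 1987 (219 left).
Oct has 31 days: +31 → Nov 1, 1987 (188 left).
Nov has 30 days: +30 → Dec 1, 1987 (158 left).
Dec has 31 days: +31 → Jan 1, 1988 (127 left).
Jan has 31 days: +31 → Feb 1, 1988 (96 left).
Feb has 29 days: +29 → Mar 1, 1988 (67 left).
Mar has 31 days: +31 → Apr 1, 1988 (36 left).
Apr has 30 days: +30 → May 1, 1988 (6 left).
+6 → May 7, 1988.

May 7, 1988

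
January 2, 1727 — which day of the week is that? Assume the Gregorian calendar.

Thursday

Doomsday rule: the anchor day for the 1700s is Sunday. For year 27: 27÷12 = 2 r 3, and 3÷4 = 0, so 2+3+0 = 5.
Sunday + 5 ≡ Friday — that's 1727's doomsday.
In January the doomsday date is Jan 3 (1727 is not a leap year).
Jan 2 is 1 day before Jan 3; 1 mod 7 = 1, so Friday − 1 = Thursday.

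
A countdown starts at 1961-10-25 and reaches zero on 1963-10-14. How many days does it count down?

719

Oct 25, 1961 → Oct 25, 1962: 365 days.
Oct 25, 1962 → Nov 25, 1962: 31 days (October has 31).
Nov 25, 1962 → Dec 25, 1962: 30 days (November has 30).
Dec 25, 1962 → Jan 25, 1963: 31 days (December has 31).
Jan 25, 1963 → Feb 25, 1963: 31 days (January has 31).
Feb 25, 1963 → Mar 25, 1963: 28 days (February has 28).
Mar 25, 1963 → Apr 25, 1963: 31 days (March has 31).
Apr 25, 1963 → May 25, 1963: 30 days (April has 30).
May 25, 1963 → Jun 25, 1963: 31 days (May has 31).
Jun 25, 1963 → Jul 25, 1963: 30 days (June has 30).
Jul 25, 1963 → Aug 25, 1963: 31 days (July has 31).
Aug 25, 1963 → Sep 25, 1963: 31 days (August has 31).
Sep 25, 1963 → Oct 14, 1963: 19 days.
Total: 719 days.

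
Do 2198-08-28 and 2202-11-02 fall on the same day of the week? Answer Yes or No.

Yes

From Aug 28, 2198 to Nov 2, 2202 is 1526 days.
1526 mod 7 = 0, so they are the same weekday.
(Aug 28, 2198 is a Tuesday; Nov 2, 2202 is a Tuesday.)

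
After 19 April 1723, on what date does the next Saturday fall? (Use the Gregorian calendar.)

Apr 19, 1723 is a Monday.
From Monday to the next Saturday is 5 days.
Apr 19, 1723 + 5 = Apr 24, 1723.

April 24, 1723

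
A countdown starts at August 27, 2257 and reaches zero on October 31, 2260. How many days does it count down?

Aug 27, 2257 → Aug 27, 2258: 365 days.
Aug 27, 2258 → Aug 27, 2259: 365 days.
Aug 27, 2259 → Aug 27, 2260: 366 days (Feb 29, 2260 is in that span).
Aug 27, 2260 → Sep 27, 2260: 31 days (August has 31).
Sep 27, 2260 → Oct 27, 2260: 30 days (September has 30).
Oct 27, 2260 → Oct 31, 2260: 4 days.
Total: 1161 days.

1161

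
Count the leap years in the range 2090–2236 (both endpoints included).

Multiples of 4 in [2090,2236]: 37.
Of those, multiples of 100: 2 (not leap unless ÷400).
Multiples of 400: 0.
Leap years = 37 − 2 + 0 = 35.

35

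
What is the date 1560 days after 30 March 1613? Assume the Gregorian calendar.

+365 (one year) → Mar 30, 1614 (1195 left).
+365 (one year) → Mar 30, 1615 (830 left).
+366 (one year; includes Feb 29, 1616) → Mar 30, 1616 (464 left).
+365 (one year) → Mar 30, 1617 (99 left).
Mar has 31 days: +2 → Apr 1, 1617 (97 left).
Apr has 30 days: +30 → May 1, 1617 (67 left).
May has 31 days: +31 → Jun 1, 1617 (36 left).
Jun has 30 days: +30 → Jul 1, 1617 (6 left).
+6 → Jul 7, 1617.

July 7, 1617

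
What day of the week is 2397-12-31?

Wednesday

Doomsday rule: the anchor day for the 2300s is Wednesday. For year 97: 97÷12 = 8 r 1, and 1÷4 = 0, so 8+1+0 = 9.
Wednesday + 9 ≡ Friday — that's 2397's doomsday.
In December the doomsday date is Dec 12.
Dec 31 is 19 days after Dec 12; 19 mod 7 = 5, so Friday + 5 = Wednesday.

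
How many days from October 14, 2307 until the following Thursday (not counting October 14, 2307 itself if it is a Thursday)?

3

Oct 14, 2307 is a Monday.
From Monday to the next Thursday is 3 days.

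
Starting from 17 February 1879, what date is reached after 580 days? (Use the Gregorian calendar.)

+365 (one year) → Feb 17, 1880 (215 left).
Feb has 29 days: +13 → Mar 1, 1880 (202 left).
Mar has 31 days: +31 → Apr 1, 1880 (171 left).
Apr has 30 days: +30 → May 1, 1880 (141 left).
May has 31 days: +31 → Jun 1, 1880 (110 left).
Jun has 30 days: +30 → Jul 1, 1880 (80 left).
Jul has 31 days: +31 → Aug 1, 1880 (49 left).
Aug has 31 days: +31 → Sep 1, 1880 (18 left).
+18 → Sep 19, 1880.

September 19, 1880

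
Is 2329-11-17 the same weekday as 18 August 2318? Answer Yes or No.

Yes

From Aug 18, 2318 to Nov 17, 2329 is 4109 days.
4109 mod 7 = 0, so they are the same weekday.
(Aug 18, 2318 is a Sunday; Nov 17, 2329 is a Sunday.)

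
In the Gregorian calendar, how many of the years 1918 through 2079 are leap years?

40

Multiples of 4 in [1918,2079]: 40.
Of those, multiples of 100: 1 (not leap unless ÷400).
Multiples of 400: 1.
Leap years = 40 − 1 + 1 = 40.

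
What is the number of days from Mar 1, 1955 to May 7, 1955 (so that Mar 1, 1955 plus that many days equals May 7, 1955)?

Mar 1, 1955 → Apr 1, 1955: 31 days (March has 31).
Apr 1, 1955 → May 1, 1955: 30 days (April has 30).
May 1, 1955 → May 7, 1955: 6 days.
Total: 67 days.

67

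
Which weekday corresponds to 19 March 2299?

Doomsday rule: the anchor day for the 2200s is Friday. For year 99: 99÷12 = 8 r 3, and 3÷4 = 0, so 8+3+0 = 11.
Friday + 11 ≡ Tuesday — that's 2299's doomsday.
In March the doomsday date is Mar 14.
Mar 19 is 5 days after Mar 14; 5 mod 7 = 5, so Tuesday + 5 = Sunday.

Sunday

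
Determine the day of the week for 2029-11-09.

Friday

January 1, 2029 is a Monday.
Jan 1, 2029 → Feb 1, 2029: 31 days (January has 31).
Feb 1, 2029 → Mar 1, 2029: 28 days (February has 28).
Mar 1, 2029 → Apr 1, 2029: 31 days (March has 31).
Apr 1, 2029 → May 1, 2029: 30 days (April has 30).
May 1, 2029 → Jun 1, 2029: 31 days (May has 31).
Jun 1, 2029 → Jul 1, 2029: 30 days (June has 30).
Jul 1, 2029 → Aug 1, 2029: 31 days (July has 31).
Aug 1, 2029 → Sep 1, 2029: 31 days (August has 31).
Sep 1, 2029 → Oct 1, 2029: 30 days (September has 30).
Oct 1, 2029 → Nov 1, 2029: 31 days (October has 31).
Nov 1, 2029 → Nov 9, 2029: 8 days.
Total: 312 days.
312 mod 7 = 4, so Monday + 4 = Friday.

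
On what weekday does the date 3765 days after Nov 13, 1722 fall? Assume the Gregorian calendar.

First find the weekday of Nov 13, 1722. Doomsday rule: the anchor day for the 1700s is Sunday. For year 22: 22÷12 = 1 r 10, and 10÷4 = 2, so 1+10+2 = 13.
Sunday + 13 ≡ Saturday — that's 1722's doomsday.
In November the doomsday date is Nov 7.
Nov 13 is 6 days after Nov 7; 6 mod 7 = 6, so Saturday + 6 = Friday.
3765 mod 7 = 6, so 3765 days after a Friday is Friday + 6 = Thursday.

Thursday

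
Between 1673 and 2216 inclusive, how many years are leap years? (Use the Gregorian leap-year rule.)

Multiples of 4 in [1673,2216]: 136.
Of those, multiples of 100: 6 (not leap unless ÷400).
Multiples of 400: 1.
Leap years = 136 − 6 + 1 = 131.

131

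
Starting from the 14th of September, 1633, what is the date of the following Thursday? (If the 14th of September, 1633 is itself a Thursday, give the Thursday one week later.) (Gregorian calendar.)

Sep 14, 1633 is a Wednesday.
From Wednesday to the next Thursday is 1 day.
Sep 14, 1633 + 1 = Sep 15, 1633.

September 15, 1633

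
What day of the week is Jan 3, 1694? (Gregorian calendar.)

Sunday

Doomsday rule: the anchor day for the 1600s is Tuesday. For year 94: 94÷12 = 7 r 10, and 10÷4 = 2, so 7+10+2 = 19.
Tuesday + 19 ≡ Sunday — that's 1694's doomsday.
In January the doomsday date is Jan 3 (1694 is not a leap year).
Jan 3 is the doomsday itself: Sunday.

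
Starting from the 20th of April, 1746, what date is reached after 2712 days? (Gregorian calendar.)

+365 (one year) → Apr 20, 1747 (2347 left).
+366 (one year; includes Feb 29, 1748) → Apr 20, 1748 (1981 left).
+365 (one year) → Apr 20, 1749 (1616 left).
+365 (one year) → Apr 20, 1750 (1251 left).
+365 (one year) → Apr 20, 1751 (886 left).
+366 (one year; includes Feb 29, 1752) → Apr 20, 1752 (520 left).
+365 (one year) → Apr 20, 1753 (155 left).
Apr has 30 days: +11 → May 1, 1753 (144 left).
May has 31 days: +31 → Jun 1, 1753 (113 left).
Jun has 30 days: +30 → Jul 1, 1753 (83 left).
Jul has 31 days: +31 → Aug 1, 1753 (52 left).
Aug has 31 days: +31 → Sep 1, 1753 (21 left).
+21 → Sep 22, 1753.

September 22, 1753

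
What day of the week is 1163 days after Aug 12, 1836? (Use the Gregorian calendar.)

Saturday

Aug 12, 1836 is a Friday.
1163 mod 7 = 1, so 1163 days after a Friday is Friday + 1 = Saturday.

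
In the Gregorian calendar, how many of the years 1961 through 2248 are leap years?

70

Multiples of 4 in [1961,2248]: 72.
Of those, multiples of 100: 3 (not leap unless ÷400).
Multiples of 400: 1.
Leap years = 72 − 3 + 1 = 70.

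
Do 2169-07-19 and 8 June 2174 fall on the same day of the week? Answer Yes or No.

From Jul 19, 2169 to Jun 8, 2174 is 1785 days.
1785 mod 7 = 0, so they are the same weekday.
(Jul 19, 2169 is a Wednesday; Jun 8, 2174 is a Wednesday.)

Yes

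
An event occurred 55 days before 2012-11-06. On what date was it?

−6 → Oct 31, 2012 (end of Oct, 31 days; 49 left).
−31 → Sep 30, 2012 (end of Sep, 30 days; 18 left).
−18 → Sep 12, 2012.

September 12, 2012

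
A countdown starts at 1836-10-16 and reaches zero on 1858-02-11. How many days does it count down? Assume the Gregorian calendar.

Oct 16, 1836 → Oct 16, 1837: 365 days.
Oct 16, 1837 → Oct 16, 1838: 365 days.
Oct 16, 1838 → Oct 16, 1839: 365 days.
Oct 16, 1839 → Oct 16, 1840: 366 days (Feb 29, 1840 is in that span).
Oct 16, 1840 → Oct 16, 1841: 365 days.
Oct 16, 1841 → Oct 16, 1842: 365 days.
Oct 16, 1842 → Oct 16, 1843: 365 days.
Oct 16, 1843 → Oct 16, 1844: 366 days (Feb 29, 1844 is in that span).
Oct 16, 1844 → Oct 16, 1845: 365 days.
Oct 16, 1845 → Oct 16, 1846: 365 days.
Oct 16, 1846 → Oct 16, 1847: 365 days.
Oct 16, 1847 → Oct 16, 1848: 366 days (Feb 29, 1848 is in that span).
Oct 16, 1848 → Oct 16, 1849: 365 days.
Oct 16, 1849 → Oct 16, 1850: 365 days.
Oct 16, 1850 → Oct 16, 1851: 365 days.
Oct 16, 1851 → Oct 16, 1852: 366 days (Feb 29, 1852 is in that span).
Oct 16, 1852 → Oct 16, 1853: 365 days.
Oct 16, 1853 → Oct 16, 1854: 365 days.
Oct 16, 1854 → Oct 16, 1855: 365 days.
Oct 16, 1855 → Oct 16, 1856: 366 days (Feb 29, 1856 is in that span).
Oct 16, 1856 → Oct 16, 1857: 365 days.
Oct 16, 1857 → Nov 16, 1857: 31 days (October has 31).
Nov 16, 1857 → Dec 16, 1857: 30 days (November has 30).
Dec 16, 1857 → Jan 16, 1858: 31 days (December has 31).
Jan 16, 1858 → Feb 11, 1858: 26 days.
Total: 7788 days.

7788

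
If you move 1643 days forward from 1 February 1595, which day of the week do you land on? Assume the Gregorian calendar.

Monday

First find the weekday of Feb 1, 1595. Doomsday rule: the anchor day for the 1500s is Wednesday. For year 95: 95÷12 = 7 r 11, and 11÷4 = 2, so 7+11+2 = 20.
Wednesday + 20 ≡ Tuesday — that's 1595's doomsday.
In February the doomsday date is Feb 28 (1595 is not a leap year).
Feb 1 is 27 days before Feb 28; 27 mod 7 = 6, so Tuesday − 6 = Wednesday.
1643 mod 7 = 5, so 1643 days after a Wednesday is Wednesday + 5 = Monday.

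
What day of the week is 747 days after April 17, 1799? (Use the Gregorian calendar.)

First find the weekday of Apr 17, 1799. Doomsday rule: the anchor day for the 1700s is Sunday. For year 99: 99÷12 = 8 r 3, and 3÷4 = 0, so 8+3+0 = 11.
Sunday + 11 ≡ Thursday — that's 1799's doomsday.
In April the doomsday date is Apr 4.
Apr 17 is 13 days after Apr 4; 13 mod 7 = 6, so Thursday + 6 = Wednesday.
747 mod 7 = 5, so 747 days after a Wednesday is Wednesday + 5 = Monday.

Monday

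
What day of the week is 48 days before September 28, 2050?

Thursday

First find the weekday of Sep 28, 2050. Doomsday rule: the anchor day for the 2000s is Tuesday. For year 50: 50÷12 = 4 r 2, and 2÷4 = 0, so 4+2+0 = 6.
Tuesday + 6 ≡ Monday — that's 2050's doomsday.
In September the doomsday date is Sep 5.
Sep 28 is 23 days after Sep 5; 23 mod 7 = 2, so Monday + 2 = Wednesday.
48 mod 7 = 6, so 48 days before a Wednesday is Wednesday − 6 = Thursday.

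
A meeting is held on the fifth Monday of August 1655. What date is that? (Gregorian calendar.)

August 1, 1655 is a Sunday.
The first Monday is therefore August 2 (1 days later).
The fifth Monday is 2 + 4×7 = August 30.

August 30, 1655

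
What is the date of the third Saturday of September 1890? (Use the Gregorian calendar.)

September 1, 1890 is a Monday.
The first Saturday is therefore September 6 (5 days later).
The third Saturday is 6 + 2×7 = September 20.

September 20, 1890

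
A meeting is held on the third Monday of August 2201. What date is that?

August 17, 2201

August 1, 2201 is a Saturday.
The first Monday is therefore August 3 (2 days later).
The third Monday is 3 + 2×7 = August 17.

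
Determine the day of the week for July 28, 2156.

Wednesday

Doomsday rule: the anchor day for the 2100s is Sunday. For year 56: 56÷12 = 4 r 8, and 8÷4 = 2, so 4+8+2 = 14.
Sunday + 14 ≡ Sunday — that's 2156's doomsday.
In July the doomsday date is Jul 11.
Jul 28 is 17 days after Jul 11; 17 mod 7 = 3, so Sunday + 3 = Wednesday.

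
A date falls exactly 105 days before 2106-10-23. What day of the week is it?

Saturday

First find the weekday of Oct 23, 2106. Doomsday rule: the anchor day for the 2100s is Sunday. For year 06: 6÷12 = 0 r 6, and 6÷4 = 1, so 0+6+1 = 7.
Sunday + 7 ≡ Sunday — that's 2106's doomsday.
In October the doomsday date is Oct 10.
Oct 23 is 13 days after Oct 10; 13 mod 7 = 6, so Sunday + 6 = Saturday.
105 mod 7 = 0, so 105 days before a Saturday is Saturday − 0 = Saturday.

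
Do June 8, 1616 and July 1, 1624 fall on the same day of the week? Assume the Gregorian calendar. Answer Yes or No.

No

From Jun 8, 1616 to Jul 1, 1624 is 2945 days.
2945 mod 7 = 5, so they are different weekdays.
(Jun 8, 1616 is a Wednesday; Jul 1, 1624 is a Monday.)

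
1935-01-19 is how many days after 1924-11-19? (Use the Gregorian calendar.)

3713

Nov 19, 1924 → Nov 19, 1925: 365 days.
Nov 19, 1925 → Nov 19, 1926: 365 days.
Nov 19, 1926 → Nov 19, 1927: 365 days.
Nov 19, 1927 → Nov 19, 1928: 366 days (Feb 29, 1928 is in that span).
Nov 19, 1928 → Nov 19, 1929: 365 days.
Nov 19, 1929 → Nov 19, 1930: 365 days.
Nov 19, 1930 → Nov 19, 1931: 365 days.
Nov 19, 1931 → Nov 19, 1932: 366 days (Feb 29, 1932 is in that span).
Nov 19, 1932 → Nov 19, 1933: 365 days.
Nov 19, 1933 → Nov 19, 1934: 365 days.
Nov 19, 1934 → Dec 19, 1934: 30 days (November has 30).
Dec 19, 1934 → Jan 19, 1935: 31 days.
Total: 3713 days.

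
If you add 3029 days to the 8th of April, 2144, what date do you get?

July 24, 2152

+365 (one year) → Apr 8, 2145 (2664 left).
+365 (one year) → Apr 8, 2146 (2299 left).
+365 (one year) → Apr 8, 2147 (1934 left).
+366 (one year; includes Feb 29, 2148) → Apr 8, 2148 (1568 left).
+365 (one year) → Apr 8, 2149 (1203 left).
+365 (one year) → Apr 8, 2150 (838 left).
+365 (one year) → Apr 8, 2151 (473 left).
+366 (one year; includes Feb 29, 2152) → Apr 8, 2152 (107 left).
Apr has 30 days: +23 → May 1, 2152 (84 left).
May has 31 days: +31 → Jun 1, 2152 (53 left).
Jun has 30 days: +30 → Jul 1, 2152 (23 left).
+23 → Jul 24, 2152.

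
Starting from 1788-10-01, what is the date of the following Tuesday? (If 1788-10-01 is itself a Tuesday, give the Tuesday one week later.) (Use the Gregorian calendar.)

Oct 1, 1788 is a Wednesday.
From Wednesday to the next Tuesday is 6 days.
Oct 1, 1788 + 6 = Oct 7, 1788.

October 7, 1788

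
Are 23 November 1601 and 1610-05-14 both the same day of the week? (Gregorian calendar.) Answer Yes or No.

Yes

From Nov 23, 1601 to May 14, 1610 is 3094 days.
3094 mod 7 = 0, so they are the same weekday.
(Nov 23, 1601 is a Friday; May 14, 1610 is a Friday.)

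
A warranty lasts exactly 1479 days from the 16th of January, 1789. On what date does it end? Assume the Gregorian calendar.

February 3, 1793

+365 (one year) → Jan 16, 1790 (1114 left).
+365 (one year) → Jan 16, 1791 (749 left).
+365 (one year) → Jan 16, 1792 (384 left).
Jan has 31 days: +16 → Feb 1, 1792 (368 left).
Feb has 29 days: +29 → Mar 1, 1792 (339 left).
Mar has 31 days: +31 → Apr 1, 1792 (308 left).
Apr has 30 days: +30 → May 1, 1792 (278 left).
May has 31 days: +31 → Jun 1, 1792 (247 left).
Jun has 30 days: +30 → Jul 1, 1792 (217 left).
Jul has 31 days: +31 → Aug 1, 1792 (186 left).
Aug has 31 days: +31 → Sep 1, 1792 (155 left).
Sep has 30 days: +30 → Oct 1, 1792 (125 left).
Oct has 31 days: +31 → Nov 1, 1792 (94 left).
Nov has 30 days: +30 → Dec 1, 1792 (64 left).
Dec has 31 days: +31 → Jan 1, 1793 (33 left).
Jan has 31 days: +31 → Feb 1, 1793 (2 left).
+2 → Feb 3, 1793.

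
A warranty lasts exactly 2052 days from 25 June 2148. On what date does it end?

February 6, 2154

+365 (one year) → Jun 25, 2149 (1687 left).
+365 (one year) → Jun 25, 2150 (1322 left).
+365 (one year) → Jun 25, 2151 (957 left).
+366 (one year; includes Feb 29, 2152) → Jun 25, 2152 (591 left).
+365 (one year) → Jun 25, 2153 (226 left).
Jun has 30 days: +6 → Jul 1, 2153 (220 left).
Jul has 31 days: +31 → Aug 1, 2153 (189 left).
Aug has 31 days: +31 → Sep 1, 2153 (158 left).
Sep has 30 days: +30 → Oct 1, 2153 (128 left).
Oct has 31 days: +31 → Nov 1, 2153 (97 left).
Nov has 30 days: +30 → Dec 1, 2153 (67 left).
Dec has 31 days: +31 → Jan 1, 2154 (36 left).
Jan has 31 days: +31 → Feb 1, 2154 (5 left).
+5 → Feb 6, 2154.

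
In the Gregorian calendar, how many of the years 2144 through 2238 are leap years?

23

Multiples of 4 in [2144,2238]: 24.
Of those, multiples of 100: 1 (not leap unless ÷400).
Multiples of 400: 0.
Leap years = 24 − 1 + 0 = 23.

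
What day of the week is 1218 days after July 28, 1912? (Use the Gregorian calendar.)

Sunday

Jul 28, 1912 is a Sunday.
1218 mod 7 = 0, so 1218 days after a Sunday is Sunday + 0 = Sunday.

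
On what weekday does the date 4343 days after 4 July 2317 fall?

Jul 4, 2317 is a Wednesday.
4343 mod 7 = 3, so 4343 days after a Wednesday is Wednesday + 3 = Saturday.

Saturday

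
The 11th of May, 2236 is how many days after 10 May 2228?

2923

May 10, 2228 → May 10, 2229: 365 days.
May 10, 2229 → May 10, 2230: 365 days.
May 10, 2230 → May 10, 2231: 365 days.
May 10, 2231 → May 10, 2232: 366 days (Feb 29, 2232 is in that span).
May 10, 2232 → May 10, 2233: 365 days.
May 10, 2233 → May 10, 2234: 365 days.
May 10, 2234 → May 10, 2235: 365 days.
May 10, 2235 → Jun 10, 2235: 31 days (May has 31).
Jun 10, 2235 → Jul 10, 2235: 30 days (June has 30).
Jul 10, 2235 → Aug 10, 2235: 31 days (July has 31).
Aug 10, 2235 → Sep 10, 2235: 31 days (August has 31).
Sep 10, 2235 → Oct 10, 2235: 30 days (September has 30).
Oct 10, 2235 → Nov 10, 2235: 31 days (October has 31).
Nov 10, 2235 → Dec 10, 2235: 30 days (November has 30).
Dec 10, 2235 → Jan 10, 2236: 31 days (December has 31).
Jan 10, 2236 → Feb 10, 2236: 31 days (January has 31).
Feb 10, 2236 → Mar 10, 2236: 29 days (February has 29).
Mar 10, 2236 → Apr 10, 2236: 31 days (March has 31).
Apr 10, 2236 → May 10, 2236: 30 days (April has 30).
May 10, 2236 → May 11, 2236: 1 days.
Total: 2923 days.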